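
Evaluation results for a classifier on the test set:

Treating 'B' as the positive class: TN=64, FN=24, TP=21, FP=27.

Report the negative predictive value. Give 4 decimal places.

0.7273

NPV = TN/(TN+FN) = 64/(64+24) = 0.7273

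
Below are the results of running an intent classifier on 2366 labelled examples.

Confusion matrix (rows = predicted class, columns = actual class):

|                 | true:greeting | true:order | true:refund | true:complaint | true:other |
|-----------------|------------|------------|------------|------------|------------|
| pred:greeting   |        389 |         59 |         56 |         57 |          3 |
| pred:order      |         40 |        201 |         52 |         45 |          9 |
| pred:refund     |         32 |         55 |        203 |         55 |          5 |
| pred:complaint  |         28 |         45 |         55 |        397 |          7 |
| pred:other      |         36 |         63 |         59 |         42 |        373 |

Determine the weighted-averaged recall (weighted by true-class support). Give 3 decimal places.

0.661

Per-class recall (TP/(TP+FN)):
  greeting: TP=389, FN=40+32+28+36=136 → 389/525 = 0.7410
  order: TP=201, FN=59+55+45+63=222 → 201/423 = 0.4752
  refund: TP=203, FN=56+52+55+59=222 → 203/425 = 0.4776
  complaint: TP=397, FN=57+45+55+42=199 → 397/596 = 0.6661
  other: TP=373, FN=3+9+5+7=24 → 373/397 = 0.9395
Weighted-recall = Σ (supportᵢ/N)·recallᵢ with N=2366: (525/2366)·0.7410 + (423/2366)·0.4752 + (425/2366)·0.4776 + (596/2366)·0.6661 + (397/2366)·0.9395 = 0.661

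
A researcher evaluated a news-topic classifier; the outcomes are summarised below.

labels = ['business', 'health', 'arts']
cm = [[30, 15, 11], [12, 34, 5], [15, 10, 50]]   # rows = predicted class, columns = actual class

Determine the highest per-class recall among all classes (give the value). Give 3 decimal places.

0.758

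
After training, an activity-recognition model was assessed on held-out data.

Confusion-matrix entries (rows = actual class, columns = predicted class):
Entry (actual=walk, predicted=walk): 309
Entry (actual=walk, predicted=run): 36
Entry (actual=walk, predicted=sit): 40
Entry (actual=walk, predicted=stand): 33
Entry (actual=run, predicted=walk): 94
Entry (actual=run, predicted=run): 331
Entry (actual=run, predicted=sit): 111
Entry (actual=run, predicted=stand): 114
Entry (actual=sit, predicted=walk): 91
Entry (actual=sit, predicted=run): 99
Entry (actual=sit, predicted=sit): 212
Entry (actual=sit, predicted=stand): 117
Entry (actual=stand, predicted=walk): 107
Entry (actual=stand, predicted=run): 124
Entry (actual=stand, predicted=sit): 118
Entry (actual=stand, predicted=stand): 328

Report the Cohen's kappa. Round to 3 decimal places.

Observed agreement pₒ = trace/N = 1180/2264 = 0.5212
Expected agreement pₑ = Σ (rowᵢ·colᵢ)/N² = (418·601 + 650·590 + 519·481 + 677·592)/2264² = 0.2507
κ = (pₒ − pₑ)/(1 − pₑ) = (0.5212 − 0.2507)/(1 − 0.2507) = 0.361

0.361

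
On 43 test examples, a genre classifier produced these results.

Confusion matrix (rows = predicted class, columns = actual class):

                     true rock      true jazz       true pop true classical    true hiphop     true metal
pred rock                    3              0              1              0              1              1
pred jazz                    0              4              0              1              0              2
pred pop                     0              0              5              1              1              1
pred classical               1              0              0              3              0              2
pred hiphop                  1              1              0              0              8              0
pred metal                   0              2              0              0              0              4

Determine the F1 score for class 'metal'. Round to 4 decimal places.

0.5000

F1 score = 2·TP/(2·TP+FP+FN).
metal: TP=4, FP=0+2+0+0+0=2, FN=1+2+1+2+0=6 → 8/16 = 0.50000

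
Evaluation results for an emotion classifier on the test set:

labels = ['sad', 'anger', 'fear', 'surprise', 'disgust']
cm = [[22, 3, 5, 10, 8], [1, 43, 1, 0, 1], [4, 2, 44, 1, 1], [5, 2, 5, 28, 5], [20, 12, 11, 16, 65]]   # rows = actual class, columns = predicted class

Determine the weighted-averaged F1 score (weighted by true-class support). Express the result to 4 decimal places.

0.6373

Per-class F1 score (2·TP/(2·TP+FP+FN)):
  sad: TP=22, FP=1+4+5+20=30, FN=3+5+10+8=26 → 44/100 = 0.44000
  anger: TP=43, FP=3+2+2+12=19, FN=1+1+0+1=3 → 86/108 = 0.79630
  fear: TP=44, FP=5+1+5+11=22, FN=4+2+1+1=8 → 88/118 = 0.74576
  surprise: TP=28, FP=10+0+1+16=27, FN=5+2+5+5=17 → 56/100 = 0.56000
  disgust: TP=65, FP=8+1+1+5=15, FN=20+12+11+16=59 → 130/204 = 0.63725
Weighted-F1 score = Σ (supportᵢ/N)·F1 scoreᵢ with N=315: (48/315)·0.44000 + (46/315)·0.79630 + (52/315)·0.74576 + (45/315)·0.56000 + (124/315)·0.63725 = 0.6373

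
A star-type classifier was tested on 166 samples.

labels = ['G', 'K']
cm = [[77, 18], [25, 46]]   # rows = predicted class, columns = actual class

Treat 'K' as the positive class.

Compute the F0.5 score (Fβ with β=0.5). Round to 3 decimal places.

Fβ = (1+β²)·TP / ((1+β²)·TP + β²·FN + FP), with β²=1/4
= 1.25·46 / (1.25·46 + 0.25·18 + 25) = 0.661

0.661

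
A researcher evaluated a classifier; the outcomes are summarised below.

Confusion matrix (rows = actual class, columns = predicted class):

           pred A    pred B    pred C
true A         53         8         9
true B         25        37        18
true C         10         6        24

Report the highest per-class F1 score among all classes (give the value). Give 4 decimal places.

Per-class F1 score (2·TP/(2·TP+FP+FN)):
  A: TP=53, FP=25+10=35, FN=8+9=17 → 106/158 = 0.67089
  B: TP=37, FP=8+6=14, FN=25+18=43 → 74/131 = 0.56489
  C: TP=24, FP=9+18=27, FN=10+6=16 → 48/91 = 0.52747
Highest is class 'A' with F1 score = 0.6709.

0.6709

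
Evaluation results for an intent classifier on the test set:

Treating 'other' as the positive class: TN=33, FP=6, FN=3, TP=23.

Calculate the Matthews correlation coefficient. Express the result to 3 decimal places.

0.720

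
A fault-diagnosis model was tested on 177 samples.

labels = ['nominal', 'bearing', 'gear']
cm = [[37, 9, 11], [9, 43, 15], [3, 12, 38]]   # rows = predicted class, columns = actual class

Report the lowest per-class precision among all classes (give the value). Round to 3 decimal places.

0.642

Per-class precision (TP/(TP+FP)):
  nominal: TP=37, FP=9+11=20 → 37/57 = 0.6491
  bearing: TP=43, FP=9+15=24 → 43/67 = 0.6418
  gear: TP=38, FP=3+12=15 → 38/53 = 0.7170
Lowest is class 'bearing' with precision = 0.642.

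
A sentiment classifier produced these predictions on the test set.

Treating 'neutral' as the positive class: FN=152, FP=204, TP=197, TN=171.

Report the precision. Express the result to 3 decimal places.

0.491

Precision = TP/(TP+FP) = 197/(197+204) = 197/401 = 0.491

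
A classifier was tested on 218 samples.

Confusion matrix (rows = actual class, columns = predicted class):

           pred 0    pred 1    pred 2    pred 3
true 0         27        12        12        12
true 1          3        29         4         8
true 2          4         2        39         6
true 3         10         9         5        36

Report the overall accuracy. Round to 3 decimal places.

Accuracy = trace / total = (27+29+39+36=131) / 218 = 131/218 = 0.601

0.601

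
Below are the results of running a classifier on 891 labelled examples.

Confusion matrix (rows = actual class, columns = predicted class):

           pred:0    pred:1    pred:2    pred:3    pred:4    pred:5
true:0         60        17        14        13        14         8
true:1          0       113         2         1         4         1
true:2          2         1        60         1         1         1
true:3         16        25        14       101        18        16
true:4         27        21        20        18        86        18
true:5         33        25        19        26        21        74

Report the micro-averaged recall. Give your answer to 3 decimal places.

0.554

Micro-averaging pools counts across classes: ΣTP=494, ΣFP=397, ΣFN=397.
Micro-recall = TP/(TP+FN) on pooled counts = 0.554 (equals overall accuracy in single-label multiclass).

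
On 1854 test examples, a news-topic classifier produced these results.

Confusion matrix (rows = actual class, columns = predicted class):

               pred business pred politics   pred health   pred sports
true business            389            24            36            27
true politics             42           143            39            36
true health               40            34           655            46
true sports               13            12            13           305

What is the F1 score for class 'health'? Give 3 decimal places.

Take TP from the diagonal, FP from the rest of the 'health' prediction marginal, FN from the rest of the 'health' actual marginal.
F1 score = 2·TP/(2·TP+FP+FN).
health: TP=655, FP=36+39+13=88, FN=40+34+46=120 → 1310/1518 = 0.8630

0.863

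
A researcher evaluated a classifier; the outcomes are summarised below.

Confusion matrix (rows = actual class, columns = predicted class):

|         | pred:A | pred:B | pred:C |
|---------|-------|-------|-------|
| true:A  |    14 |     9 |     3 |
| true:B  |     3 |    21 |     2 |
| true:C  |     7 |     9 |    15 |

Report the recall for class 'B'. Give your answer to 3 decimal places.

recall = TP/(TP+FN).
B: TP=21, FN=3+2=5 → 21/26 = 0.8077

0.808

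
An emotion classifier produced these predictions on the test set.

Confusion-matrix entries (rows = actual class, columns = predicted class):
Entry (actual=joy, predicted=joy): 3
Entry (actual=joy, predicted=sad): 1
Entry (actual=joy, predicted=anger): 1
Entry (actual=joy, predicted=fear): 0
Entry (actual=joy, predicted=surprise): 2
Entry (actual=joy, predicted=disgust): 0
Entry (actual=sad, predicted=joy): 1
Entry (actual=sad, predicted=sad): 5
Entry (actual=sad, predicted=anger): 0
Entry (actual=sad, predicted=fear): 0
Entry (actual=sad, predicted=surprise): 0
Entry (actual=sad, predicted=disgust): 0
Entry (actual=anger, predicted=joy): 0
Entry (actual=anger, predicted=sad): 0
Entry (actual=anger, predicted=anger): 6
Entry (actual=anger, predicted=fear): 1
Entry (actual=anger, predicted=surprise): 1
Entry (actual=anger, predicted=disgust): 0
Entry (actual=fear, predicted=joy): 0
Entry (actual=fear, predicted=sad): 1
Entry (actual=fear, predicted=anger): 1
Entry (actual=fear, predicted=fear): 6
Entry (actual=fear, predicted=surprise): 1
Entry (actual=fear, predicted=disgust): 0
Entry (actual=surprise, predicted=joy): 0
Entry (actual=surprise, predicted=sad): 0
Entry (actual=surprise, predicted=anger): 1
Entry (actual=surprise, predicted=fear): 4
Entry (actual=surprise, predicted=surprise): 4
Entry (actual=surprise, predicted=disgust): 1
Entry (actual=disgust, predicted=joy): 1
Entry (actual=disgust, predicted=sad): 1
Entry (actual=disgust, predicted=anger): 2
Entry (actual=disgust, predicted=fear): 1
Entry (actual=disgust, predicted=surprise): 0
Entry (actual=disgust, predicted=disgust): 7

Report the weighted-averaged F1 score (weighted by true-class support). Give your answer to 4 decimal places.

0.5928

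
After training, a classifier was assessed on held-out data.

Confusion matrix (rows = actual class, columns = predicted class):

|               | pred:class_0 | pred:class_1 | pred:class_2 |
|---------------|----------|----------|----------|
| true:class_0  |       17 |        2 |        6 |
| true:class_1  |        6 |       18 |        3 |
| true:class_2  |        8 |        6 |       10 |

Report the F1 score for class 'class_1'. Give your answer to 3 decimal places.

0.679

Take TP from the diagonal, FP from the rest of the 'class_1' prediction marginal, FN from the rest of the 'class_1' actual marginal.
F1 score = 2·TP/(2·TP+FP+FN).
class_1: TP=18, FP=2+6=8, FN=6+3=9 → 36/53 = 0.6792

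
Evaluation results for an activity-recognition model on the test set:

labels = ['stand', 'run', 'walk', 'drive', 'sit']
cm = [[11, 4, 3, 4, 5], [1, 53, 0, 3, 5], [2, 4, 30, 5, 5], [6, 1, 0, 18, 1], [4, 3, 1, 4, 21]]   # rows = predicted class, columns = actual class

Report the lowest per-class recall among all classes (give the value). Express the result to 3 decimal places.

Per-class recall (TP/(TP+FN)):
  stand: TP=11, FN=1+2+6+4=13 → 11/24 = 0.4583
  run: TP=53, FN=4+4+1+3=12 → 53/65 = 0.8154
  walk: TP=30, FN=3+0+0+1=4 → 30/34 = 0.8824
  drive: TP=18, FN=4+3+5+4=16 → 18/34 = 0.5294
  sit: TP=21, FN=5+5+5+1=16 → 21/37 = 0.5676
Lowest is class 'stand' with recall = 0.458.

0.458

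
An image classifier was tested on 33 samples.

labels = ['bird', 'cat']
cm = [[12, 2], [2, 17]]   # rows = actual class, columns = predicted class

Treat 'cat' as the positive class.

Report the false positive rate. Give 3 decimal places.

0.143

FPR = FP/(FP+TN) = 2/(2+12) = 0.143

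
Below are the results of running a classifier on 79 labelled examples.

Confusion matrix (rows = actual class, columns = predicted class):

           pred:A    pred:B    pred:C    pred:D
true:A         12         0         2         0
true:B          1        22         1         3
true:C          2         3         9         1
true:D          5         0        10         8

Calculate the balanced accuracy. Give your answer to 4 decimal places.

0.6549

Balanced accuracy = mean of per-class recall.
  A: recall = 12/14 = 0.85714
  B: recall = 22/27 = 0.81481
  C: recall = 9/15 = 0.60000
  D: recall = 8/23 = 0.34783
Mean = (0.85714 + 0.81481 + 0.60000 + 0.34783) / 4 = 0.6549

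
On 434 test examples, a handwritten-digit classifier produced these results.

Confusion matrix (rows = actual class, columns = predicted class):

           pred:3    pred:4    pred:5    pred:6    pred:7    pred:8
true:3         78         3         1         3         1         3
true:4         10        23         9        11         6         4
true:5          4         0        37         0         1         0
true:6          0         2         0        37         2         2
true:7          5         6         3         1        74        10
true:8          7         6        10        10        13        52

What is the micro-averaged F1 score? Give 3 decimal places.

Micro-averaging pools counts across classes: ΣTP=301, ΣFP=133, ΣFN=133.
Micro-F1 score = 2·TP/(2·TP+FP+FN) on pooled counts = 0.694 (equals overall accuracy in single-label multiclass).

0.694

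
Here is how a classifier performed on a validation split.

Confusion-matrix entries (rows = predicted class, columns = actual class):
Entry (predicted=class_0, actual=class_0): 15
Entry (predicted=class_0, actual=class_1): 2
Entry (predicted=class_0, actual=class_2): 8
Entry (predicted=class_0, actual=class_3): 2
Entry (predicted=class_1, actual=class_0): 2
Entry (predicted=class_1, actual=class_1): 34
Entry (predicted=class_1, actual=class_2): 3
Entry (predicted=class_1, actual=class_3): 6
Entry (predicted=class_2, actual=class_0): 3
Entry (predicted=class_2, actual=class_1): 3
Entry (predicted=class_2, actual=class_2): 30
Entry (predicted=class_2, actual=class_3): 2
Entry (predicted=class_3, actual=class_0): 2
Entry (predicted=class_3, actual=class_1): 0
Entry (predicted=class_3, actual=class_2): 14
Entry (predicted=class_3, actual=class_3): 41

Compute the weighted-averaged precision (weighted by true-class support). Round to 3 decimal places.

Per-class precision (TP/(TP+FP)):
  class_0: TP=15, FP=2+8+2=12 → 15/27 = 0.5556
  class_1: TP=34, FP=2+3+6=11 → 34/45 = 0.7556
  class_2: TP=30, FP=3+3+2=8 → 30/38 = 0.7895
  class_3: TP=41, FP=2+0+14=16 → 41/57 = 0.7193
Weighted-precision = Σ (supportᵢ/N)·precisionᵢ with N=167: (22/167)·0.5556 + (39/167)·0.7556 + (55/167)·0.7895 + (51/167)·0.7193 = 0.729

0.729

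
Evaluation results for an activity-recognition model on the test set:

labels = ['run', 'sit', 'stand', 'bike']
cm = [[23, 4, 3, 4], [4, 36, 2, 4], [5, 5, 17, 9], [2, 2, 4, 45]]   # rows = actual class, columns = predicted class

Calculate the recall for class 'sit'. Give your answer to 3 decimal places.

0.783

recall = TP/(TP+FN).
sit: TP=36, FN=4+2+4=10 → 36/46 = 0.7826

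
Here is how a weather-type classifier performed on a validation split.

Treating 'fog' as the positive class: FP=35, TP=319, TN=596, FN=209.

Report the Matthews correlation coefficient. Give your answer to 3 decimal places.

0.593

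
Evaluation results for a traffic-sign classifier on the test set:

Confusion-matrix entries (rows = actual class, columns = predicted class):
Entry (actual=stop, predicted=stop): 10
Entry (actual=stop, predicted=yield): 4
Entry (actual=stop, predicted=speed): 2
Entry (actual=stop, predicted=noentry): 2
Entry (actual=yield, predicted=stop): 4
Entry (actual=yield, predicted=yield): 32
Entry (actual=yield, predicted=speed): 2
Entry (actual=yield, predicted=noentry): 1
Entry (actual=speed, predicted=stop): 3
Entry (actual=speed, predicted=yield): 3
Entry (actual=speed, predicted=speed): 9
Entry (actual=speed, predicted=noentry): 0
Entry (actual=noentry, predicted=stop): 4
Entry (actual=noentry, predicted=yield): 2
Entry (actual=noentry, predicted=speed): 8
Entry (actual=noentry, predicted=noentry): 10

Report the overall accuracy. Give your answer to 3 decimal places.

0.635

Accuracy = trace / total = (10+32+9+10=61) / 96 = 61/96 = 0.635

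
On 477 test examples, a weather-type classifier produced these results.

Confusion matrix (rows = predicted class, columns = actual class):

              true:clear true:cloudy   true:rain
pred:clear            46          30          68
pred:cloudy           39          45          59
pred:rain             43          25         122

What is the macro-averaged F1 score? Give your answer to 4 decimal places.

0.4215

Per-class F1 score (2·TP/(2·TP+FP+FN)):
  clear: TP=46, FP=30+68=98, FN=39+43=82 → 92/272 = 0.33824
  cloudy: TP=45, FP=39+59=98, FN=30+25=55 → 90/243 = 0.37037
  rain: TP=122, FP=43+25=68, FN=68+59=127 → 244/439 = 0.55581
Macro-F1 score = mean = (0.33824 + 0.37037 + 0.55581) / 3 = 0.4215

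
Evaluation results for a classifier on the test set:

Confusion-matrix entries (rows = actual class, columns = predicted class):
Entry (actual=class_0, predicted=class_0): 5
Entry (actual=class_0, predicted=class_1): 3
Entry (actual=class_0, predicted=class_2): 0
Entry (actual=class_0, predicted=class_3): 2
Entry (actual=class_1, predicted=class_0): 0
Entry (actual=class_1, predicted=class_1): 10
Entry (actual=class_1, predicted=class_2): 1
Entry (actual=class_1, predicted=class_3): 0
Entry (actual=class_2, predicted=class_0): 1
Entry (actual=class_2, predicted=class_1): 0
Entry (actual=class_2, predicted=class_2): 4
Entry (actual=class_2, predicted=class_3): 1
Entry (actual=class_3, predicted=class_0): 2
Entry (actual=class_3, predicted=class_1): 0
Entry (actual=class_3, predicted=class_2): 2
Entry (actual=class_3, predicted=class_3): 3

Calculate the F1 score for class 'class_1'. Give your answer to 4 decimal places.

0.8333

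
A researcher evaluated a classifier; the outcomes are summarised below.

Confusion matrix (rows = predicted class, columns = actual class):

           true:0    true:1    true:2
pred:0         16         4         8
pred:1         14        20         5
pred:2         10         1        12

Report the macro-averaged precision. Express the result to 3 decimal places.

0.535

Per-class precision (TP/(TP+FP)):
  0: TP=16, FP=4+8=12 → 16/28 = 0.5714
  1: TP=20, FP=14+5=19 → 20/39 = 0.5128
  2: TP=12, FP=10+1=11 → 12/23 = 0.5217
Macro-precision = mean = (0.5714 + 0.5128 + 0.5217) / 3 = 0.535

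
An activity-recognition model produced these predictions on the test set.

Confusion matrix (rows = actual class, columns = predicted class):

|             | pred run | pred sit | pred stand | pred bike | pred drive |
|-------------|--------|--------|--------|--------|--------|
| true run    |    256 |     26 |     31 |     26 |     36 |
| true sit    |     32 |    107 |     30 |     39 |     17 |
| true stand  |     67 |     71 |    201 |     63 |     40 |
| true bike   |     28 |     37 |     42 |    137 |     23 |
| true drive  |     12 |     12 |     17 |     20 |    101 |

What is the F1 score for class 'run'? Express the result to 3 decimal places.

Treat 'run' as positive and all other classes as negative.
F1 score = 2·TP/(2·TP+FP+FN).
run: TP=256, FP=32+67+28+12=139, FN=26+31+26+36=119 → 512/770 = 0.6649

0.665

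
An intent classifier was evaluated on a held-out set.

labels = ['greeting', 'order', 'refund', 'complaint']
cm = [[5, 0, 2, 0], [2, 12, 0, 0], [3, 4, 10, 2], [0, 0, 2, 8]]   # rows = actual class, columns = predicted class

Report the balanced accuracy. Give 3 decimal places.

0.724

Balanced accuracy = mean of per-class recall.
  greeting: recall = 5/7 = 0.7143
  order: recall = 12/14 = 0.8571
  refund: recall = 10/19 = 0.5263
  complaint: recall = 8/10 = 0.8000
Mean = (0.7143 + 0.8571 + 0.5263 + 0.8000) / 4 = 0.724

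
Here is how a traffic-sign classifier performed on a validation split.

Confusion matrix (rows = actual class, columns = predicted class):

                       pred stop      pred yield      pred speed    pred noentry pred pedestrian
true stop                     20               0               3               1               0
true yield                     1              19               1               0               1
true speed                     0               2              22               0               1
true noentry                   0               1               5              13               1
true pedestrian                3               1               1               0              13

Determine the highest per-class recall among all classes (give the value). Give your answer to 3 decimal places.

0.880

Per-class recall (TP/(TP+FN)):
  stop: TP=20, FN=0+3+1+0=4 → 20/24 = 0.8333
  yield: TP=19, FN=1+1+0+1=3 → 19/22 = 0.8636
  speed: TP=22, FN=0+2+0+1=3 → 22/25 = 0.8800
  noentry: TP=13, FN=0+1+5+1=7 → 13/20 = 0.6500
  pedestrian: TP=13, FN=3+1+1+0=5 → 13/18 = 0.7222
Highest is class 'speed' with recall = 0.880.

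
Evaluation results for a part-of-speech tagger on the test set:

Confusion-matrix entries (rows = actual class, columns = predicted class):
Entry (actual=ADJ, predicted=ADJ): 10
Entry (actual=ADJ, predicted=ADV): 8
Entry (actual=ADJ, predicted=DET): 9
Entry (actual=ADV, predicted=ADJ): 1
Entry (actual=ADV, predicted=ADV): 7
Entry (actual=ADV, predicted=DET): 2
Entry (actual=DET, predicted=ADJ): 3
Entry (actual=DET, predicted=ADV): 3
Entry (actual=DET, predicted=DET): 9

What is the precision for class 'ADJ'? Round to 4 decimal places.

Take TP from the diagonal, FP from the rest of the 'ADJ' prediction marginal, FN from the rest of the 'ADJ' actual marginal.
precision = TP/(TP+FP).
ADJ: TP=10, FP=1+3=4 → 10/14 = 0.71429

0.7143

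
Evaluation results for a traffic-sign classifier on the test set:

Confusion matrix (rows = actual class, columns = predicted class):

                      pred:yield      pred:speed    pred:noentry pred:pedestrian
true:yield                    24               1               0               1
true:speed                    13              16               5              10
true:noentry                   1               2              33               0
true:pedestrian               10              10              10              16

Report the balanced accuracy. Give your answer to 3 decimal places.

0.638

Balanced accuracy = mean of per-class recall.
  yield: recall = 24/26 = 0.9231
  speed: recall = 16/44 = 0.3636
  noentry: recall = 33/36 = 0.9167
  pedestrian: recall = 16/46 = 0.3478
Mean = (0.9231 + 0.3636 + 0.9167 + 0.3478) / 4 = 0.638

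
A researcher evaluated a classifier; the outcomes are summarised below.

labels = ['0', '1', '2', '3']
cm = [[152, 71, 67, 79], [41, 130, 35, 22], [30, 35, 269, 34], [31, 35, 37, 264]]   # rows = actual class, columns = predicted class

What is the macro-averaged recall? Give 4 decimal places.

0.6081

Per-class recall (TP/(TP+FN)):
  0: TP=152, FN=71+67+79=217 → 152/369 = 0.41192
  1: TP=130, FN=41+35+22=98 → 130/228 = 0.57018
  2: TP=269, FN=30+35+34=99 → 269/368 = 0.73098
  3: TP=264, FN=31+35+37=103 → 264/367 = 0.71935
Macro-recall = mean = (0.41192 + 0.57018 + 0.73098 + 0.71935) / 4 = 0.6081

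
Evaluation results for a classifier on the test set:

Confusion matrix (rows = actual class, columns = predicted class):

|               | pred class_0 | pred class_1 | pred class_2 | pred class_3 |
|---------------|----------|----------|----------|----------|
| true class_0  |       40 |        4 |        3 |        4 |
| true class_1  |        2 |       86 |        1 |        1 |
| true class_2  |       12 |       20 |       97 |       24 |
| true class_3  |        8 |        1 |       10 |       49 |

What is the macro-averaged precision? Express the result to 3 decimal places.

Per-class precision (TP/(TP+FP)):
  class_0: TP=40, FP=2+12+8=22 → 40/62 = 0.6452
  class_1: TP=86, FP=4+20+1=25 → 86/111 = 0.7748
  class_2: TP=97, FP=3+1+10=14 → 97/111 = 0.8739
  class_3: TP=49, FP=4+1+24=29 → 49/78 = 0.6282
Macro-precision = mean = (0.6452 + 0.7748 + 0.8739 + 0.6282) / 4 = 0.731

0.731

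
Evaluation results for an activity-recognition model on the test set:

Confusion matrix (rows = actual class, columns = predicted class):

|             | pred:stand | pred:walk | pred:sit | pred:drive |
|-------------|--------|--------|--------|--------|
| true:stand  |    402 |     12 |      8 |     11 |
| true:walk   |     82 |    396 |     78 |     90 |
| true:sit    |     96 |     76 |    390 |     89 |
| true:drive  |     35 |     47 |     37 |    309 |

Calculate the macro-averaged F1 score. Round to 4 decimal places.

Per-class F1 score (2·TP/(2·TP+FP+FN)):
  stand: TP=402, FP=82+96+35=213, FN=12+8+11=31 → 804/1048 = 0.76718
  walk: TP=396, FP=12+76+47=135, FN=82+78+90=250 → 792/1177 = 0.67290
  sit: TP=390, FP=8+78+37=123, FN=96+76+89=261 → 780/1164 = 0.67010
  drive: TP=309, FP=11+90+89=190, FN=35+47+37=119 → 618/927 = 0.66667
Macro-F1 score = mean = (0.76718 + 0.67290 + 0.67010 + 0.66667) / 4 = 0.6942

0.6942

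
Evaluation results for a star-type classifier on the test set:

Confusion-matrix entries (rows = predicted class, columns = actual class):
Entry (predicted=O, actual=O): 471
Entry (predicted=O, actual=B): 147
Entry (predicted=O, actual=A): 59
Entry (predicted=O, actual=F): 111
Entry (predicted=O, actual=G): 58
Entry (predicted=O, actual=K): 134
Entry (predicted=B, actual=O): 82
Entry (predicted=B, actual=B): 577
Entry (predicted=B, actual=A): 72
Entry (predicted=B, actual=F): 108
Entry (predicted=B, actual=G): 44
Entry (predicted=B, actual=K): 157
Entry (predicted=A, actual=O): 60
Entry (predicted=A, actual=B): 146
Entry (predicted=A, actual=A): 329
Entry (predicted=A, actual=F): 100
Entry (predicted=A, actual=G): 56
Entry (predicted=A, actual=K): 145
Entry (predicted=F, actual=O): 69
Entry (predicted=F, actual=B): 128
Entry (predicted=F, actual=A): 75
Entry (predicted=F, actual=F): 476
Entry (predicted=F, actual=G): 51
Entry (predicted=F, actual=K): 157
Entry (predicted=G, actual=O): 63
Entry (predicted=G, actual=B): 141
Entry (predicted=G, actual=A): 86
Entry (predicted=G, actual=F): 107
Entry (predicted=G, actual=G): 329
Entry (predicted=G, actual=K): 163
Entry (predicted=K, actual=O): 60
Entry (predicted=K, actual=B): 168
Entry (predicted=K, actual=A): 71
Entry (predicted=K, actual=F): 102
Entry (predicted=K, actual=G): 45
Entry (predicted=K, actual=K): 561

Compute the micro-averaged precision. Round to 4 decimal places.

0.4806

Micro-averaging pools counts across classes: ΣTP=2743, ΣFP=2965, ΣFN=2965.
Micro-precision = TP/(TP+FP) on pooled counts = 0.4806 (equals overall accuracy in single-label multiclass).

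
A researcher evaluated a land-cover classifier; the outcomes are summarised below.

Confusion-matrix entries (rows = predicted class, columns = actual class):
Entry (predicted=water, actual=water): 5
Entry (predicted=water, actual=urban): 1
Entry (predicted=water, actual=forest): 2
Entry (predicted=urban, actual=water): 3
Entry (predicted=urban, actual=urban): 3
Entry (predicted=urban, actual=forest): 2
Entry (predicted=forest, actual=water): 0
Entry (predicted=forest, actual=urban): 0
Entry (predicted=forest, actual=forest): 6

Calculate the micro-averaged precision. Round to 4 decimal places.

Micro-averaging pools counts across classes: ΣTP=14, ΣFP=8, ΣFN=8.
Micro-precision = TP/(TP+FP) on pooled counts = 0.6364 (equals overall accuracy in single-label multiclass).

0.6364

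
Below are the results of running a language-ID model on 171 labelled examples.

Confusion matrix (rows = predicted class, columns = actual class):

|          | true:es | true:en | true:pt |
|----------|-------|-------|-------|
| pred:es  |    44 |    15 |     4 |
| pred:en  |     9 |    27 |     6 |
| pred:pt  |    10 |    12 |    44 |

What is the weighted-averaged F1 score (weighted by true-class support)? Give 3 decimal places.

0.667

Per-class F1 score (2·TP/(2·TP+FP+FN)):
  es: TP=44, FP=15+4=19, FN=9+10=19 → 88/126 = 0.6984
  en: TP=27, FP=9+6=15, FN=15+12=27 → 54/96 = 0.5625
  pt: TP=44, FP=10+12=22, FN=4+6=10 → 88/120 = 0.7333
Weighted-F1 score = Σ (supportᵢ/N)·F1 scoreᵢ with N=171: (63/171)·0.6984 + (54/171)·0.5625 + (54/171)·0.7333 = 0.667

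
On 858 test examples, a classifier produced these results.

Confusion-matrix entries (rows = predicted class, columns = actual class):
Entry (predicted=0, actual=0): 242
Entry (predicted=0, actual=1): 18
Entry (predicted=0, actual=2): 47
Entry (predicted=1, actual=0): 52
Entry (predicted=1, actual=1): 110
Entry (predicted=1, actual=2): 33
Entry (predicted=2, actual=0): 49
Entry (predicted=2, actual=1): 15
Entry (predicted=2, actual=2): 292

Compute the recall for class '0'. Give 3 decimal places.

0.706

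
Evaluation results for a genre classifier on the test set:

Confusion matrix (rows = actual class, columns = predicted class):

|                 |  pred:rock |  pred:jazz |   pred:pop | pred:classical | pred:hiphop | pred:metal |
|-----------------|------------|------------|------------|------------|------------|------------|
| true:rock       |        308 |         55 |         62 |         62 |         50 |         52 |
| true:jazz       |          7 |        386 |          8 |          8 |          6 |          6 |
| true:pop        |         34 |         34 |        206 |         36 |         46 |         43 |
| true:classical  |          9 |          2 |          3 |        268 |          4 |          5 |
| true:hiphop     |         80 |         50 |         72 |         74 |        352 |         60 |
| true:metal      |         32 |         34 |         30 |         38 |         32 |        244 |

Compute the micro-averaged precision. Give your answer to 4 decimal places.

Micro-averaging pools counts across classes: ΣTP=1764, ΣFP=1034, ΣFN=1034.
Micro-precision = TP/(TP+FP) on pooled counts = 0.6305 (equals overall accuracy in single-label multiclass).

0.6305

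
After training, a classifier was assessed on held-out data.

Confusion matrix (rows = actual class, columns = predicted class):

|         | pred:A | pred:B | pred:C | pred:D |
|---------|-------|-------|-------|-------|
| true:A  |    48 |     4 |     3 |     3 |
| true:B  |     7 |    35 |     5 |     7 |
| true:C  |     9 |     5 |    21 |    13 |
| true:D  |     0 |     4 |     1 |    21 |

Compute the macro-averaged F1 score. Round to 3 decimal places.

0.653

Per-class F1 score (2·TP/(2·TP+FP+FN)):
  A: TP=48, FP=7+9+0=16, FN=4+3+3=10 → 96/122 = 0.7869
  B: TP=35, FP=4+5+4=13, FN=7+5+7=19 → 70/102 = 0.6863
  C: TP=21, FP=3+5+1=9, FN=9+5+13=27 → 42/78 = 0.5385
  D: TP=21, FP=3+7+13=23, FN=0+4+1=5 → 42/70 = 0.6000
Macro-F1 score = mean = (0.7869 + 0.6863 + 0.5385 + 0.6000) / 4 = 0.653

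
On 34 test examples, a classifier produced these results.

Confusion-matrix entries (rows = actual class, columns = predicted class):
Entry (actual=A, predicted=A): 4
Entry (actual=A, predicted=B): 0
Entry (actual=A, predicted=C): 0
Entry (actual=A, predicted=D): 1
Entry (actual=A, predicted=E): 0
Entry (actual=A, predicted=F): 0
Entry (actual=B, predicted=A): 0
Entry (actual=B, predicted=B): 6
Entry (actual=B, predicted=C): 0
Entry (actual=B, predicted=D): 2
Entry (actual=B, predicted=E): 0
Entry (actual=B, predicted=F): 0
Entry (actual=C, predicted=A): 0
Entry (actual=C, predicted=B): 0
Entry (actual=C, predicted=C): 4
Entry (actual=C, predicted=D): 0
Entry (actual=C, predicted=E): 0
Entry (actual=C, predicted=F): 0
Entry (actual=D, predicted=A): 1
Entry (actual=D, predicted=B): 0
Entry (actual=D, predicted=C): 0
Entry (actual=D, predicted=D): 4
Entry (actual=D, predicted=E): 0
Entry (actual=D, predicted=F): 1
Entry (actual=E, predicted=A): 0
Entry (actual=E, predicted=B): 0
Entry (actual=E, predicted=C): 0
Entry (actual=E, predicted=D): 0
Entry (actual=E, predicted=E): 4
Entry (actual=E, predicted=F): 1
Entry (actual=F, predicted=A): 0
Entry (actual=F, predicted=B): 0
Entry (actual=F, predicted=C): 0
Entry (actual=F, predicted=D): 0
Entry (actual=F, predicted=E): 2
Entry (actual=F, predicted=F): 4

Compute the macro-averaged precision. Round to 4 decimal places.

0.7841

Per-class precision (TP/(TP+FP)):
  A: TP=4, FP=0+0+1+0+0=1 → 4/5 = 0.80000
  B: TP=6, FP=0+0+0+0+0=0 → 6/6 = 1.00000
  C: TP=4, FP=0+0+0+0+0=0 → 4/4 = 1.00000
  D: TP=4, FP=1+2+0+0+0=3 → 4/7 = 0.57143
  E: TP=4, FP=0+0+0+0+2=2 → 4/6 = 0.66667
  F: TP=4, FP=0+0+0+1+1=2 → 4/6 = 0.66667
Macro-precision = mean = (0.80000 + 1.00000 + 1.00000 + 0.57143 + 0.66667 + 0.66667) / 6 = 0.7841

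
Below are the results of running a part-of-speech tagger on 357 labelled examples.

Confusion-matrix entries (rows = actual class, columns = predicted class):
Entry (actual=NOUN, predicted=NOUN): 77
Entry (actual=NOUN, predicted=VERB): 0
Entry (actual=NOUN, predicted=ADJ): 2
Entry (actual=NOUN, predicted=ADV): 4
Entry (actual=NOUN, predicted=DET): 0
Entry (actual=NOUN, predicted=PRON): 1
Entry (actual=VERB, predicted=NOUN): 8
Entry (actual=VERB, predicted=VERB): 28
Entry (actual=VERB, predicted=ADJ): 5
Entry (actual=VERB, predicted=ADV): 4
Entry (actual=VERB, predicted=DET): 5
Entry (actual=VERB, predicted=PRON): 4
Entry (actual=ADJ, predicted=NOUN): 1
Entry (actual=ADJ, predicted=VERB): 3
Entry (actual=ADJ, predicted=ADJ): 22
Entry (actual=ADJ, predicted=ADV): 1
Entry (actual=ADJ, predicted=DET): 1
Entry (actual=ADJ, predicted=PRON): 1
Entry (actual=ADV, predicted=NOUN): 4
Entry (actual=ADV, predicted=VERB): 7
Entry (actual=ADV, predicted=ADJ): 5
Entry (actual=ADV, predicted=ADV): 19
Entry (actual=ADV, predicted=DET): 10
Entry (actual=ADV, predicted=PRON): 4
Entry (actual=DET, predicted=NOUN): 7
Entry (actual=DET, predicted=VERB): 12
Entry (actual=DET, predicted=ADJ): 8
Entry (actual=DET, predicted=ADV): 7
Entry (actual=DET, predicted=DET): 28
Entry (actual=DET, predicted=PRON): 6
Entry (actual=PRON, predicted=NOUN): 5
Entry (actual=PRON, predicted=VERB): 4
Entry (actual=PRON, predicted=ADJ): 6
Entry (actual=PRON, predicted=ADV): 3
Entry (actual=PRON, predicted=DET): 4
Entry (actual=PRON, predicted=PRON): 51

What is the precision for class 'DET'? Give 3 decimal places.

0.583

One-vs-rest for 'DET': TP = diagonal; FP = other classes predicted 'DET'; FN = 'DET' predicted as other.
precision = TP/(TP+FP).
DET: TP=28, FP=0+5+1+10+4=20 → 28/48 = 0.5833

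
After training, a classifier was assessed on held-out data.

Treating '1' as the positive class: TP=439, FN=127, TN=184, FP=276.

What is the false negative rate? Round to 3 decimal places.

FNR = FN/(FN+TP) = 127/(127+439) = 0.224

0.224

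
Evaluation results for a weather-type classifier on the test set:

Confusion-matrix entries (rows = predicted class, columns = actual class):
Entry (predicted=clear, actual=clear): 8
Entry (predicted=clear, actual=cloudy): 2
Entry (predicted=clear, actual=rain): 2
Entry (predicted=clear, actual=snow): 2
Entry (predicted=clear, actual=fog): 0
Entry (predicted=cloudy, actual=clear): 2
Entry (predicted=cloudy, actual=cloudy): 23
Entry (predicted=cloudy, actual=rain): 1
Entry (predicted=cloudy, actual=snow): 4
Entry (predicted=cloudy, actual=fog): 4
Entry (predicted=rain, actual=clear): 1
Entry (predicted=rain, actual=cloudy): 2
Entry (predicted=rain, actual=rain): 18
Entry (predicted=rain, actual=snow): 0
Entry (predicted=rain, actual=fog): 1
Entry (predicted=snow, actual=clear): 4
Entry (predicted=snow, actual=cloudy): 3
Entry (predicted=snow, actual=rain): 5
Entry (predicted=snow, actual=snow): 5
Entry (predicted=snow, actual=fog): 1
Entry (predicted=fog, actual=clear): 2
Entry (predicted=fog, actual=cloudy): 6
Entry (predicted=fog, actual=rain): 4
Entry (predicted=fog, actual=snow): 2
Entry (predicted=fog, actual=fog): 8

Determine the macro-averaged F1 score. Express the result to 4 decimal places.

Per-class F1 score (2·TP/(2·TP+FP+FN)):
  clear: TP=8, FP=2+2+2+0=6, FN=2+1+4+2=9 → 16/31 = 0.51613
  cloudy: TP=23, FP=2+1+4+4=11, FN=2+2+3+6=13 → 46/70 = 0.65714
  rain: TP=18, FP=1+2+0+1=4, FN=2+1+5+4=12 → 36/52 = 0.69231
  snow: TP=5, FP=4+3+5+1=13, FN=2+4+0+2=8 → 10/31 = 0.32258
  fog: TP=8, FP=2+6+4+2=14, FN=0+4+1+1=6 → 16/36 = 0.44444
Macro-F1 score = mean = (0.51613 + 0.65714 + 0.69231 + 0.32258 + 0.44444) / 5 = 0.5265

0.5265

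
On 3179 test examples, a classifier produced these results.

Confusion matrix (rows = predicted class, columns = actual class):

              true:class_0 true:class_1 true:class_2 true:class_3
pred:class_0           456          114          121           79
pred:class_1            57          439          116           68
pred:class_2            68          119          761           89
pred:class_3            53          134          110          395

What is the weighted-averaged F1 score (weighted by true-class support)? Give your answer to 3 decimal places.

Per-class F1 score (2·TP/(2·TP+FP+FN)):
  class_0: TP=456, FP=114+121+79=314, FN=57+68+53=178 → 912/1404 = 0.6496
  class_1: TP=439, FP=57+116+68=241, FN=114+119+134=367 → 878/1486 = 0.5908
  class_2: TP=761, FP=68+119+89=276, FN=121+116+110=347 → 1522/2145 = 0.7096
  class_3: TP=395, FP=53+134+110=297, FN=79+68+89=236 → 790/1323 = 0.5971
Weighted-F1 score = Σ (supportᵢ/N)·F1 scoreᵢ with N=3179: (634/3179)·0.6496 + (806/3179)·0.5908 + (1108/3179)·0.7096 + (631/3179)·0.5971 = 0.645

0.645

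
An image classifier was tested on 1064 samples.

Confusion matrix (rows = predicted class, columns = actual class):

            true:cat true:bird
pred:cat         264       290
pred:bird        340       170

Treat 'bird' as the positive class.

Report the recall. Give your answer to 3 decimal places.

Recall = TP/(TP+FN) = 170/(170+290) = 170/460 = 0.370

0.370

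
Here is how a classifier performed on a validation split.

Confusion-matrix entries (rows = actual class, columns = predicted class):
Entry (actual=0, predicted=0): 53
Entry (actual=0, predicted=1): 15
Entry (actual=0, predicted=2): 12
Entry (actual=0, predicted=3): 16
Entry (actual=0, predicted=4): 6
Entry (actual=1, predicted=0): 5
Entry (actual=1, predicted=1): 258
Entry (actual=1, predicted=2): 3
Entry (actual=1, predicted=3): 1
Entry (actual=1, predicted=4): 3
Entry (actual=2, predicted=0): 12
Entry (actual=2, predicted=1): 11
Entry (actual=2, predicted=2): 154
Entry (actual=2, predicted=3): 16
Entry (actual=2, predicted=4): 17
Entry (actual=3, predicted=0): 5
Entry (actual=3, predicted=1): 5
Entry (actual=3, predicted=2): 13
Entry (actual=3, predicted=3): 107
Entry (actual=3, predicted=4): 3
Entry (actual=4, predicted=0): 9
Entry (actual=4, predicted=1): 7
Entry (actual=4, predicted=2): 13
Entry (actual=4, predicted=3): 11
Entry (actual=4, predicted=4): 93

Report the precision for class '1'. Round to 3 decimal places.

Take TP from the diagonal, FP from the rest of the '1' prediction marginal, FN from the rest of the '1' actual marginal.
precision = TP/(TP+FP).
1: TP=258, FP=15+11+5+7=38 → 258/296 = 0.8716

0.872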